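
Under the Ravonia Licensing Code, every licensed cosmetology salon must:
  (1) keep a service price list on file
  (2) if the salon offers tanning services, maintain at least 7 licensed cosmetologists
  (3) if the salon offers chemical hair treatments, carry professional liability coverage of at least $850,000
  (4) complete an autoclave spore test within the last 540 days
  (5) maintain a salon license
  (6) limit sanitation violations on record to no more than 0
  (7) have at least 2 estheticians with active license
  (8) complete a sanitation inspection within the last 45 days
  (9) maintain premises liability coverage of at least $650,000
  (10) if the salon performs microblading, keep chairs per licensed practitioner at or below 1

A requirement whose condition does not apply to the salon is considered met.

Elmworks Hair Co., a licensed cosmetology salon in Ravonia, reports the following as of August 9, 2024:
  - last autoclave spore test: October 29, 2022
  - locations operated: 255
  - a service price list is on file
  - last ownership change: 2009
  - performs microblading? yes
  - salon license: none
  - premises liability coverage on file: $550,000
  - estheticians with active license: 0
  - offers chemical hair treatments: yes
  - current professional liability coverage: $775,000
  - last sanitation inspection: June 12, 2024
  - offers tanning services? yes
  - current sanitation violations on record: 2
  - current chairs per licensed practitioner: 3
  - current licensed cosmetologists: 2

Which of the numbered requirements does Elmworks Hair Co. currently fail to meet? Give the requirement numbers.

2, 3, 4, 5, 6, 7, 8, 9, 10

1. service price list present → met
2. condition 'offers tanning services' holds; licensed cosmetologists 2 < 7 → not met
3. condition 'offers chemical hair treatments' holds; professional liability coverage $775,000 < $850,000 → not met
4. autoclave spore test 650 days ago vs limit 540 → not met
5. salon license absent → not met
6. sanitation violations on record 2 > 0 → not met
7. estheticians with active license 0 < 2 → not met
8. sanitation inspection 58 days ago vs limit 45 → not met
9. premises liability coverage $550,000 < $650,000 → not met
10. condition 'performs microblading' holds; chairs per licensed practitioner 3 > 1 → not met
Not met: 2, 3, 4, 5, 6, 7, 8, 9, 10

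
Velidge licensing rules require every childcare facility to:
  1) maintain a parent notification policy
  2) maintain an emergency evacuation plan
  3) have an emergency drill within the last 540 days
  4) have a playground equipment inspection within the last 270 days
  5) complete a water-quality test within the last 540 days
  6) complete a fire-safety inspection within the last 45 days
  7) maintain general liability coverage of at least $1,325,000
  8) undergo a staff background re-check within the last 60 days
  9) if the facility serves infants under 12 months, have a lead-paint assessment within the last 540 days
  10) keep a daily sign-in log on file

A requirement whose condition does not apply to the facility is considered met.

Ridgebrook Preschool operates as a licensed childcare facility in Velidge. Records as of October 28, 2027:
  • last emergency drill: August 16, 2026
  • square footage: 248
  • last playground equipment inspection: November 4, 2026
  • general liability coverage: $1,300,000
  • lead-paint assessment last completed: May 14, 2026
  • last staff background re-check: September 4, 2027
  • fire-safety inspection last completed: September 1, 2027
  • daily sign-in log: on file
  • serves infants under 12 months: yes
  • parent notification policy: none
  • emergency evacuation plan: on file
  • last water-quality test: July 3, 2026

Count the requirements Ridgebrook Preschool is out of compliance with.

4

1. parent notification policy absent → not met
2. emergency evacuation plan present → met
3. emergency drill 438 days ago vs limit 540 → met
4. playground equipment inspection 358 days ago vs limit 270 → not met
5. water-quality test 482 days ago vs limit 540 → met
6. fire-safety inspection 57 days ago vs limit 45 → not met
7. general liability coverage $1,300,000 < $1,325,000 → not met
8. staff background re-check 54 days ago vs limit 60 → met
9. condition 'serves infants under 12 months' holds; lead-paint assessment 532 days ago vs limit 540 → met
10. daily sign-in log present → met
Not met: 4 of 10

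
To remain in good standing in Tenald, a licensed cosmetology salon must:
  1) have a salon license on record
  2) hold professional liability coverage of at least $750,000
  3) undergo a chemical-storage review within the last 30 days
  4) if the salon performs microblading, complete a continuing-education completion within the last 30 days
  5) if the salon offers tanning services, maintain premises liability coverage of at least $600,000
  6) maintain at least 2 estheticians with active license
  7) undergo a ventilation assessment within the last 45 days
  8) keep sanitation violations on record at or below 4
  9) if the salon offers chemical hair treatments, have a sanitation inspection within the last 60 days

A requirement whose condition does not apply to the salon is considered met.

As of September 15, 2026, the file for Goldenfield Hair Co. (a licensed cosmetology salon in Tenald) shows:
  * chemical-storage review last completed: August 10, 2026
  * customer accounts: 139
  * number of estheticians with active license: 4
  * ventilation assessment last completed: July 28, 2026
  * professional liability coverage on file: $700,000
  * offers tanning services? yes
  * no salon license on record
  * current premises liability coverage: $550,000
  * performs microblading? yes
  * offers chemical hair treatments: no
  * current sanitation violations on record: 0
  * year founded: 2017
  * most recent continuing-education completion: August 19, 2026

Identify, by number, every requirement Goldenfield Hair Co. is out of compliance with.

1. salon license absent → not met
2. professional liability coverage $700,000 < $750,000 → not met
3. chemical-storage review 36 days ago vs limit 30 → not met
4. condition 'performs microblading' holds; continuing-education completion 27 days ago vs limit 30 → met
5. condition 'offers tanning services' holds; premises liability coverage $550,000 < $600,000 → not met
6. estheticians with active license 4 ≥ 2 → met
7. ventilation assessment 49 days ago vs limit 45 → not met
8. sanitation violations on record 0 ≤ 4 → met
9. condition 'offers chemical hair treatments' does not hold → requirement n/a → met
Not met: 1, 2, 3, 5, 7

1, 2, 3, 5, 7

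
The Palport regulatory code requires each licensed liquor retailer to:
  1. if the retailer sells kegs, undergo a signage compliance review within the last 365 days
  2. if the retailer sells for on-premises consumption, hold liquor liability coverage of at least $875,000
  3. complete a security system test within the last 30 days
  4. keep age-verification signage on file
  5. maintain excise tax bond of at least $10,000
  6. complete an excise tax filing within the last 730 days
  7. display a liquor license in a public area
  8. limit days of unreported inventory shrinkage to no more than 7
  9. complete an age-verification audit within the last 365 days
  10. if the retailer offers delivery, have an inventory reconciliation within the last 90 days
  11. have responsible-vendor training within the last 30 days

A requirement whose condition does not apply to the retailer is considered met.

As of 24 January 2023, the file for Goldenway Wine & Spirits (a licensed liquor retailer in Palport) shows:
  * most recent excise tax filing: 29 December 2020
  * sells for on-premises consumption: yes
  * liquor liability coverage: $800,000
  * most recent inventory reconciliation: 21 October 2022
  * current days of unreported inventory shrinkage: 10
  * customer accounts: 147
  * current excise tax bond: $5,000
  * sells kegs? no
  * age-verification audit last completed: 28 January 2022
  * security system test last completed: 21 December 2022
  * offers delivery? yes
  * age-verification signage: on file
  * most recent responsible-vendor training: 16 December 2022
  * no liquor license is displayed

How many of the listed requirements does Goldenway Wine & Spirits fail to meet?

8

1. condition 'sells kegs' does not hold → requirement n/a → met
2. condition 'sells for on-premises consumption' holds; liquor liability coverage $800,000 < $875,000 → not met
3. security system test 34 days ago vs limit 30 → not met
4. age-verification signage present → met
5. excise tax bond $5,000 < $10,000 → not met
6. excise tax filing 756 days ago vs limit 730 → not met
7. liquor license absent → not met
8. days of unreported inventory shrinkage 10 > 7 → not met
9. age-verification audit 361 days ago vs limit 365 → met
10. condition 'offers delivery' holds; inventory reconciliation 95 days ago vs limit 90 → not met
11. responsible-vendor training 39 days ago vs limit 30 → not met
Not met: 8 of 11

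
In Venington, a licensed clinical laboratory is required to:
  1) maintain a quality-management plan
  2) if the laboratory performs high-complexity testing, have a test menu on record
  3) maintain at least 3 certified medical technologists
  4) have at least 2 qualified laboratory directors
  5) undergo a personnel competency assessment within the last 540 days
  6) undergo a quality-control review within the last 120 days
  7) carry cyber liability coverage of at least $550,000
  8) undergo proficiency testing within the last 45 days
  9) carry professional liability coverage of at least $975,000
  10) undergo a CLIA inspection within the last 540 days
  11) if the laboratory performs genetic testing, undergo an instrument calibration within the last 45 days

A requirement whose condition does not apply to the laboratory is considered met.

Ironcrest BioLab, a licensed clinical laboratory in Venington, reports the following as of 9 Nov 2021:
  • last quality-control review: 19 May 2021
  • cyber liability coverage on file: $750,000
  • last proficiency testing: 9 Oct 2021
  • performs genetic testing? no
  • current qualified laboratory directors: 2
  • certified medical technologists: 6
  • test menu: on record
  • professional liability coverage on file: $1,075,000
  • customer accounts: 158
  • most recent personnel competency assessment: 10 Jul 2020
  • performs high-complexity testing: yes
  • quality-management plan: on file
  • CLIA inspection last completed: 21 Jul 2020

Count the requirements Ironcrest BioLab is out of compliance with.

1. quality-management plan present → met
2. condition 'performs high-complexity testing' holds; test menu present → met
3. certified medical technologists 6 ≥ 3 → met
4. qualified laboratory directors 2 ≥ 2 → met
5. personnel competency assessment 487 days ago vs limit 540 → met
6. quality-control review 174 days ago vs limit 120 → not met
7. cyber liability coverage $750,000 ≥ $550,000 → met
8. proficiency testing 31 days ago vs limit 45 → met
9. professional liability coverage $1,075,000 ≥ $975,000 → met
10. CLIA inspection 476 days ago vs limit 540 → met
11. condition 'performs genetic testing' does not hold → requirement n/a → met
Not met: 1 of 11

1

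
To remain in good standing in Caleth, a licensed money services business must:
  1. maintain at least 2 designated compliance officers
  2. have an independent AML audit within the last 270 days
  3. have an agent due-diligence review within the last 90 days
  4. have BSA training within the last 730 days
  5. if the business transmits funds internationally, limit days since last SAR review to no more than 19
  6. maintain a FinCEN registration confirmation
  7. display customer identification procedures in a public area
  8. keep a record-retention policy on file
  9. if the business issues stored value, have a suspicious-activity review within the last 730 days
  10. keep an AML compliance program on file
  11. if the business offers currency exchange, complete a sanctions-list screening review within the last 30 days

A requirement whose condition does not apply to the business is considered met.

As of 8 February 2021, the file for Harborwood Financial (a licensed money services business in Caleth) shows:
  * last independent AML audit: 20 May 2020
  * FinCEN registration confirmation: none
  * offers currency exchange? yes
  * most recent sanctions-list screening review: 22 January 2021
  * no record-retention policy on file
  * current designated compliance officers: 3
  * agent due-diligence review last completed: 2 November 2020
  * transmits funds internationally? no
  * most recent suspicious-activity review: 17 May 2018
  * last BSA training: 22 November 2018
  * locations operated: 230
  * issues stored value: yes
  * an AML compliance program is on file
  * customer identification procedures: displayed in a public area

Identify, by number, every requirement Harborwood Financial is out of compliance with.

3, 4, 6, 8, 9

1. designated compliance officers 3 ≥ 2 → met
2. independent AML audit 264 days ago vs limit 270 → met
3. agent due-diligence review 98 days ago vs limit 90 → not met
4. BSA training 809 days ago vs limit 730 → not met
5. condition 'transmits funds internationally' does not hold → requirement n/a → met
6. FinCEN registration confirmation absent → not met
7. customer identification procedures present → met
8. record-retention policy absent → not met
9. condition 'issues stored value' holds; suspicious-activity review 998 days ago vs limit 730 → not met
10. AML compliance program present → met
11. condition 'offers currency exchange' holds; sanctions-list screening review 17 days ago vs limit 30 → met
Not met: 3, 4, 6, 8, 9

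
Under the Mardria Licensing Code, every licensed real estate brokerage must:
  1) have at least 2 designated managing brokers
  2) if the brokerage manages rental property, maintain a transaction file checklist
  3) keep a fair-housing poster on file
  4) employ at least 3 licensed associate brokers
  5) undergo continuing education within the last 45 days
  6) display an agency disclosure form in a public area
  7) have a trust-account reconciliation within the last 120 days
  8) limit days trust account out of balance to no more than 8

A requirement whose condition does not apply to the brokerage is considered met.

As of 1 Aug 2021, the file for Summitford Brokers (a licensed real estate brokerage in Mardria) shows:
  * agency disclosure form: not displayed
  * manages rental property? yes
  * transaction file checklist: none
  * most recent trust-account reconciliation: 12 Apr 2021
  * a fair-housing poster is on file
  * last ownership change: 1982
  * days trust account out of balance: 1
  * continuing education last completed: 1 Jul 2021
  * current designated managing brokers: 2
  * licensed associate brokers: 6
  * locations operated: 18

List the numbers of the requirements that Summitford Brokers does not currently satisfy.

2, 6

1. designated managing brokers 2 ≥ 2 → met
2. condition 'manages rental property' holds; transaction file checklist absent → not met
3. fair-housing poster present → met
4. licensed associate brokers 6 ≥ 3 → met
5. continuing education 31 days ago vs limit 45 → met
6. agency disclosure form absent → not met
7. trust-account reconciliation 111 days ago vs limit 120 → met
8. days trust account out of balance 1 ≤ 8 → met
Not met: 2, 6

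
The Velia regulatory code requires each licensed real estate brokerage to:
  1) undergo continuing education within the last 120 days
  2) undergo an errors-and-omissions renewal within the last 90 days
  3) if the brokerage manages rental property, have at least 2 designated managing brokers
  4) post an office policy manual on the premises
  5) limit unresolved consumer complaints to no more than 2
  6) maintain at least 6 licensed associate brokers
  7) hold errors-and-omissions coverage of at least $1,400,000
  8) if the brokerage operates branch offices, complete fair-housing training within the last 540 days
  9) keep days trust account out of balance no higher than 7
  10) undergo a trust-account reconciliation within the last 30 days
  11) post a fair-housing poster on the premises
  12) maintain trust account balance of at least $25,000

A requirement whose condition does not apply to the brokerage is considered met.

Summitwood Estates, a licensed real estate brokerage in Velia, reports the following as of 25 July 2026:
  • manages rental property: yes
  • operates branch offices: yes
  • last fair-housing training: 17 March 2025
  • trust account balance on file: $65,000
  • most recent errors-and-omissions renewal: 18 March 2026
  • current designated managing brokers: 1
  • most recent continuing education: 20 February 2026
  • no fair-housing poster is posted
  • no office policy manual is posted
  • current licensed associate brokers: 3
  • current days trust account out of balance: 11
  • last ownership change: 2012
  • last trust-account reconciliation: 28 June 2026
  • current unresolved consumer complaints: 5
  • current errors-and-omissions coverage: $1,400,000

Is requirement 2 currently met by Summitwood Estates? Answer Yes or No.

No

2. errors-and-omissions renewal 129 days ago vs limit 90 → not met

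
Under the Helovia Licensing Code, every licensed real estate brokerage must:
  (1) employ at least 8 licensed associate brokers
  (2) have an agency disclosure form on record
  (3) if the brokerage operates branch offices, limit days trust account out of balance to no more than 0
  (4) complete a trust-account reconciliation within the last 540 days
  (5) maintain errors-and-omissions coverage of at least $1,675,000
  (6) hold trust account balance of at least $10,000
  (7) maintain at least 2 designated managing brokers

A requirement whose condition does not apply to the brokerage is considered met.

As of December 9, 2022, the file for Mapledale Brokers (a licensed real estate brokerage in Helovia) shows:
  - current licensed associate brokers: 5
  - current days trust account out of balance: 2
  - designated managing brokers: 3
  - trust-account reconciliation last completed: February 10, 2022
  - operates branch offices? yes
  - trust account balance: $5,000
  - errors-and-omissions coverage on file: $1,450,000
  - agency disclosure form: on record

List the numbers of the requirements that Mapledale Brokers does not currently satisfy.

1. licensed associate brokers 5 < 8 → not met
2. agency disclosure form present → met
3. condition 'operates branch offices' holds; days trust account out of balance 2 > 0 → not met
4. trust-account reconciliation 302 days ago vs limit 540 → met
5. errors-and-omissions coverage $1,450,000 < $1,675,000 → not met
6. trust account balance $5,000 < $10,000 → not met
7. designated managing brokers 3 ≥ 2 → met
Not met: 1, 3, 5, 6

1, 3, 5, 6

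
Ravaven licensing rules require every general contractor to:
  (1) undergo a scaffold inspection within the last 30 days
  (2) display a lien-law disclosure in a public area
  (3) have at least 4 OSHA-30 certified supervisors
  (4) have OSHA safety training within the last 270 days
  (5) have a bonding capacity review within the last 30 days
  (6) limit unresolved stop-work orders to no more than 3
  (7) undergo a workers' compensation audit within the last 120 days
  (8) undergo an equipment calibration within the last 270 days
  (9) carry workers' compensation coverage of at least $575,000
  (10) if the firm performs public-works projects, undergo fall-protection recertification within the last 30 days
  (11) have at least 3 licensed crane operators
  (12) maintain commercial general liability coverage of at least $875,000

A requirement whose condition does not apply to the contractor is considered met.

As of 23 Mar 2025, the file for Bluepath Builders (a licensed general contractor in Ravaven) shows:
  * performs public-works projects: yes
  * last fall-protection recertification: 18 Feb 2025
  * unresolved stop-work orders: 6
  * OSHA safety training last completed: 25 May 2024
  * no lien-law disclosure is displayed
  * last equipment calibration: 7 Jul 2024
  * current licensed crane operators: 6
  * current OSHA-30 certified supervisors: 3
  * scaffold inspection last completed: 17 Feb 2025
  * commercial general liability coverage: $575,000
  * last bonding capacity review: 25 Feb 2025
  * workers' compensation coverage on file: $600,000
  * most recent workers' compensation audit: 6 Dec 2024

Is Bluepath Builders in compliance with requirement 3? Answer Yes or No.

No

3. OSHA-30 certified supervisors 3 < 4 → not met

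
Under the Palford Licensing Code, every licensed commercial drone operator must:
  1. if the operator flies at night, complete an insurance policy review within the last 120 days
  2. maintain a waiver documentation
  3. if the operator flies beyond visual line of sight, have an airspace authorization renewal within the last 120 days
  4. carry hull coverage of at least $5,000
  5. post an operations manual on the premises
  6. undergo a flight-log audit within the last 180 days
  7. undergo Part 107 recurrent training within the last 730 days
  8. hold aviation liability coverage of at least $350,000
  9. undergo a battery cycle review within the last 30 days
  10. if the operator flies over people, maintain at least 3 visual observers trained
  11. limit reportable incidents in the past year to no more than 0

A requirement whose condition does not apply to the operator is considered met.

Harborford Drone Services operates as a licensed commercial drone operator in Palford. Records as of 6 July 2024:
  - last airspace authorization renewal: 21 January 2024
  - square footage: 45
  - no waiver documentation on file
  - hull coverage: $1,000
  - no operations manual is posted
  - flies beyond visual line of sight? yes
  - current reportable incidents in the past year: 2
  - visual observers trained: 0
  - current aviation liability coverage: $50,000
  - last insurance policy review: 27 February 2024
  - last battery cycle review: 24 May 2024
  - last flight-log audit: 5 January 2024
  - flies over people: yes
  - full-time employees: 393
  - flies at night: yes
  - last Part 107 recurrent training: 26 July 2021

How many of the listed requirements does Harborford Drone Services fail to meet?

1. condition 'flies at night' holds; insurance policy review 130 days ago vs limit 120 → not met
2. waiver documentation absent → not met
3. condition 'flies beyond visual line of sight' holds; airspace authorization renewal 167 days ago vs limit 120 → not met
4. hull coverage $1,000 < $5,000 → not met
5. operations manual absent → not met
6. flight-log audit 183 days ago vs limit 180 → not met
7. Part 107 recurrent training 1076 days ago vs limit 730 → not met
8. aviation liability coverage $50,000 < $350,000 → not met
9. battery cycle review 43 days ago vs limit 30 → not met
10. condition 'flies over people' holds; visual observers trained 0 < 3 → not met
11. reportable incidents in the past year 2 > 0 → not met
Not met: 11 of 11

11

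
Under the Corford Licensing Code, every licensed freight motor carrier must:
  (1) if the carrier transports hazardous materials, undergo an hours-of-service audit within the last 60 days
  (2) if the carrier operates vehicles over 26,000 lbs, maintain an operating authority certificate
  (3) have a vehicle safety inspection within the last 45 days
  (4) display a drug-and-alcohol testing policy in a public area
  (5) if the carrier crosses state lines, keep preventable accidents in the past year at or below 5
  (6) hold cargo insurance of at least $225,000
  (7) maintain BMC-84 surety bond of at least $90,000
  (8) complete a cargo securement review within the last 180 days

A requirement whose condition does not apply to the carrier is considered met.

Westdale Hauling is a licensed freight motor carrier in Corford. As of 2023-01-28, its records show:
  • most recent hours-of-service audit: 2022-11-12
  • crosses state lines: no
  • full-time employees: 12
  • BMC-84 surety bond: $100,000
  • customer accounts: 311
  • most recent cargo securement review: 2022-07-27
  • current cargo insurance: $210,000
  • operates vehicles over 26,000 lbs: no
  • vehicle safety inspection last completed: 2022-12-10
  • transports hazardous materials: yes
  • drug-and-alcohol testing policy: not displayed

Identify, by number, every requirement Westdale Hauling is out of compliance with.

1. condition 'transports hazardous materials' holds; hours-of-service audit 77 days ago vs limit 60 → not met
2. condition 'operates vehicles over 26,000 lbs' does not hold → requirement n/a → met
3. vehicle safety inspection 49 days ago vs limit 45 → not met
4. drug-and-alcohol testing policy absent → not met
5. condition 'crosses state lines' does not hold → requirement n/a → met
6. cargo insurance $210,000 < $225,000 → not met
7. BMC-84 surety bond $100,000 ≥ $90,000 → met
8. cargo securement review 185 days ago vs limit 180 → not met
Not met: 1, 3, 4, 6, 8

1, 3, 4, 6, 8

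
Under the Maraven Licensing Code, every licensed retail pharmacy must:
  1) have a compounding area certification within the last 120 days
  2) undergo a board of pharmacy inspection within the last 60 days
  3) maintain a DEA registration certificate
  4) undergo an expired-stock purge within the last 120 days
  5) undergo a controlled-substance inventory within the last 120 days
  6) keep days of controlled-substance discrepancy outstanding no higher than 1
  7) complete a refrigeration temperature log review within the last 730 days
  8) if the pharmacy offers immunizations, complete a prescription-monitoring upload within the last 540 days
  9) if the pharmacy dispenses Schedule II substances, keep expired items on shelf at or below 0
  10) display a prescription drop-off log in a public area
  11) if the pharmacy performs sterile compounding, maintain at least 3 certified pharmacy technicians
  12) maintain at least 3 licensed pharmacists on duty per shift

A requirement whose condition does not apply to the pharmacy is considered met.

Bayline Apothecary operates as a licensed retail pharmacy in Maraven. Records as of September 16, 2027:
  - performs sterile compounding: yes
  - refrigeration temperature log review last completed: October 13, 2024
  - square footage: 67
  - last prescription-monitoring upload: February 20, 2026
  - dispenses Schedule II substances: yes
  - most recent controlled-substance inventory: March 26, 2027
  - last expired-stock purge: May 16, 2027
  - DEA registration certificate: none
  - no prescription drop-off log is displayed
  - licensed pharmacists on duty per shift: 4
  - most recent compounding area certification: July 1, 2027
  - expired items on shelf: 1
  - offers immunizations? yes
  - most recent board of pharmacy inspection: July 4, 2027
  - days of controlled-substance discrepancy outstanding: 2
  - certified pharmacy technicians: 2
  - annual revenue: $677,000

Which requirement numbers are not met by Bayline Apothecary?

1. compounding area certification 77 days ago vs limit 120 → met
2. board of pharmacy inspection 74 days ago vs limit 60 → not met
3. DEA registration certificate absent → not met
4. expired-stock purge 123 days ago vs limit 120 → not met
5. controlled-substance inventory 174 days ago vs limit 120 → not met
6. days of controlled-substance discrepancy outstanding 2 > 1 → not met
7. refrigeration temperature log review 1068 days ago vs limit 730 → not met
8. condition 'offers immunizations' holds; prescription-monitoring upload 573 days ago vs limit 540 → not met
9. condition 'dispenses Schedule II substances' holds; expired items on shelf 1 > 0 → not met
10. prescription drop-off log absent → not met
11. condition 'performs sterile compounding' holds; certified pharmacy technicians 2 < 3 → not met
12. licensed pharmacists on duty per shift 4 ≥ 3 → met
Not met: 2, 3, 4, 5, 6, 7, 8, 9, 10, 11

2, 3, 4, 5, 6, 7, 8, 9, 10, 11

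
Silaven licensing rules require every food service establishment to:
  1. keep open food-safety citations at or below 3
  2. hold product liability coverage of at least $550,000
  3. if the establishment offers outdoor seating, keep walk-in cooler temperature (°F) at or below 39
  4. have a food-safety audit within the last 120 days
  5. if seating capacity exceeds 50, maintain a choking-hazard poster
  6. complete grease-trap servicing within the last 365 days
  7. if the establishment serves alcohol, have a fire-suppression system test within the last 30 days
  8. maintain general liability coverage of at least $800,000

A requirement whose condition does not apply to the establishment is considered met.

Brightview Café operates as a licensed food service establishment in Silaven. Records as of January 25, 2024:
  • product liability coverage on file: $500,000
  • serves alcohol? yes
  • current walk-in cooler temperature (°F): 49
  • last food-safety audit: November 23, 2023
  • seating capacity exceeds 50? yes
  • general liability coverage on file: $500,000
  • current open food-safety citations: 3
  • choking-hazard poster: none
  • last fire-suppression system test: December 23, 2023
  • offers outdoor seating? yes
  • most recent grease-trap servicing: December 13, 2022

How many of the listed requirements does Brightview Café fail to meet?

1. open food-safety citations 3 ≤ 3 → met
2. product liability coverage $500,000 < $550,000 → not met
3. condition 'offers outdoor seating' holds; walk-in cooler temperature (°F) 49 > 39 → not met
4. food-safety audit 63 days ago vs limit 120 → met
5. condition 'seating capacity exceeds 50' holds; choking-hazard poster absent → not met
6. grease-trap servicing 408 days ago vs limit 365 → not met
7. condition 'serves alcohol' holds; fire-suppression system test 33 days ago vs limit 30 → not met
8. general liability coverage $500,000 < $800,000 → not met
Not met: 6 of 8

6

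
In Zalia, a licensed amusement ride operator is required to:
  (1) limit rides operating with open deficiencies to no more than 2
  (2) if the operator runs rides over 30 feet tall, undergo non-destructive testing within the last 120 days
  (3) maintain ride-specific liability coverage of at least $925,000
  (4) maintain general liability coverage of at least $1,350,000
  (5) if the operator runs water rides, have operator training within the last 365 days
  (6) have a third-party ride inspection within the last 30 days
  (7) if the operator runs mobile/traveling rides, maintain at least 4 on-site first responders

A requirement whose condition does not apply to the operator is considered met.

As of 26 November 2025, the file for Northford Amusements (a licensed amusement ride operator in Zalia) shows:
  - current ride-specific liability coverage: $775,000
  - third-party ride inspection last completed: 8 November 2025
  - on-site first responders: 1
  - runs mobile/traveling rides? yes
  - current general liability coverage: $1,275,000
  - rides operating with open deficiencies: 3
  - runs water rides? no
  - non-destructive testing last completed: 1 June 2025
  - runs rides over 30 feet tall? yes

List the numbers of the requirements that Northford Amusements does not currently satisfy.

1, 2, 3, 4, 7

1. rides operating with open deficiencies 3 > 2 → not met
2. condition 'runs rides over 30 feet tall' holds; non-destructive testing 178 days ago vs limit 120 → not met
3. ride-specific liability coverage $775,000 < $925,000 → not met
4. general liability coverage $1,275,000 < $1,350,000 → not met
5. condition 'runs water rides' does not hold → requirement n/a → met
6. third-party ride inspection 18 days ago vs limit 30 → met
7. condition 'runs mobile/traveling rides' holds; on-site first responders 1 < 4 → not met
Not met: 1, 2, 3, 4, 7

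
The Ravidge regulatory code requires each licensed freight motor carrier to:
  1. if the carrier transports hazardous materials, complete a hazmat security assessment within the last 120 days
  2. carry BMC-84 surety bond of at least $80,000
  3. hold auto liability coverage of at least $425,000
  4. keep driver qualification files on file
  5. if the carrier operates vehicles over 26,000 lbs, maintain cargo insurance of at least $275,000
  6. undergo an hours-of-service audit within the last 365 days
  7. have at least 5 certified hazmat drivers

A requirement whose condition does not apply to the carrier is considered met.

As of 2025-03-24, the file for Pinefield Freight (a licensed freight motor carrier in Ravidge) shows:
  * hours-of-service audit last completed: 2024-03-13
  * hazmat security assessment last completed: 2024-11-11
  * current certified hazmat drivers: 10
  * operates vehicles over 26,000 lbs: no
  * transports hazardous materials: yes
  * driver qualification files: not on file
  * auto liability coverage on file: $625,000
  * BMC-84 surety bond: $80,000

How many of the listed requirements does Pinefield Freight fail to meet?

1. condition 'transports hazardous materials' holds; hazmat security assessment 133 days ago vs limit 120 → not met
2. BMC-84 surety bond $80,000 ≥ $80,000 → met
3. auto liability coverage $625,000 ≥ $425,000 → met
4. driver qualification files absent → not met
5. condition 'operates vehicles over 26,000 lbs' does not hold → requirement n/a → met
6. hours-of-service audit 376 days ago vs limit 365 → not met
7. certified hazmat drivers 10 ≥ 5 → met
Not met: 3 of 7

3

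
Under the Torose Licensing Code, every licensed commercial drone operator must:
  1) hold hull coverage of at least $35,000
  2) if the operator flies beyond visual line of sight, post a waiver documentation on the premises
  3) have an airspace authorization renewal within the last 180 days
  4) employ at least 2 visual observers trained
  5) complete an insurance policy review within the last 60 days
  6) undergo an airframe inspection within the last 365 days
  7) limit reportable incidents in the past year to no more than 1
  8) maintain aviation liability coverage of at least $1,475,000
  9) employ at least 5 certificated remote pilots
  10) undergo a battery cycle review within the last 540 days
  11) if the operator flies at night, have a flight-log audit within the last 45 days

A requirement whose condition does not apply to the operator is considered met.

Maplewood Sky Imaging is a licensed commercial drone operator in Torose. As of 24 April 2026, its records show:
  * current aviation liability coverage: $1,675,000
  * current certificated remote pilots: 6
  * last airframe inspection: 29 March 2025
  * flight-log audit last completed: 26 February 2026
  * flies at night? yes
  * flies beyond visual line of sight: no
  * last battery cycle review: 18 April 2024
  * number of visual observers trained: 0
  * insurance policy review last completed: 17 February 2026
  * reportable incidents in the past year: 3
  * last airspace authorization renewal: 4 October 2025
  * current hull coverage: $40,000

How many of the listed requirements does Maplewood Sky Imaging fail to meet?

1. hull coverage $40,000 ≥ $35,000 → met
2. condition 'flies beyond visual line of sight' does not hold → requirement n/a → met
3. airspace authorization renewal 202 days ago vs limit 180 → not met
4. visual observers trained 0 < 2 → not met
5. insurance policy review 66 days ago vs limit 60 → not met
6. airframe inspection 391 days ago vs limit 365 → not met
7. reportable incidents in the past year 3 > 1 → not met
8. aviation liability coverage $1,675,000 ≥ $1,475,000 → met
9. certificated remote pilots 6 ≥ 5 → met
10. battery cycle review 736 days ago vs limit 540 → not met
11. condition 'flies at night' holds; flight-log audit 57 days ago vs limit 45 → not met
Not met: 7 of 11

7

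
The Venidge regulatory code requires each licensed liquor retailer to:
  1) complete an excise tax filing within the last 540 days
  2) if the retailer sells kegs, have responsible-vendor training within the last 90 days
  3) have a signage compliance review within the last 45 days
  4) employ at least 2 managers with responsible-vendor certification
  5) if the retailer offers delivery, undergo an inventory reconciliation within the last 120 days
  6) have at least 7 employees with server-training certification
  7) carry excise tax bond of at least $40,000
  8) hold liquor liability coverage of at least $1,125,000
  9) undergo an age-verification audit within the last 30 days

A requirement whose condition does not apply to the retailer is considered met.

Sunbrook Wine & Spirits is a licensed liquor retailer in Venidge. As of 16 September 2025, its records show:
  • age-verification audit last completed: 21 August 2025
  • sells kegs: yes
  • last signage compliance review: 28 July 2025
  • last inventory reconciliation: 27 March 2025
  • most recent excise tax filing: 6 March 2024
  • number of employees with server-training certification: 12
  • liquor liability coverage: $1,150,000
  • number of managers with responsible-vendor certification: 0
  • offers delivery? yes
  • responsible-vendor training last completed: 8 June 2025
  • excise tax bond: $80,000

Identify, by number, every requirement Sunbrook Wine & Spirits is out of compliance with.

1, 2, 3, 4, 5

1. excise tax filing 559 days ago vs limit 540 → not met
2. condition 'sells kegs' holds; responsible-vendor training 100 days ago vs limit 90 → not met
3. signage compliance review 50 days ago vs limit 45 → not met
4. managers with responsible-vendor certification 0 < 2 → not met
5. condition 'offers delivery' holds; inventory reconciliation 173 days ago vs limit 120 → not met
6. employees with server-training certification 12 ≥ 7 → met
7. excise tax bond $80,000 ≥ $40,000 → met
8. liquor liability coverage $1,150,000 ≥ $1,125,000 → met
9. age-verification audit 26 days ago vs limit 30 → met
Not met: 1, 2, 3, 4, 5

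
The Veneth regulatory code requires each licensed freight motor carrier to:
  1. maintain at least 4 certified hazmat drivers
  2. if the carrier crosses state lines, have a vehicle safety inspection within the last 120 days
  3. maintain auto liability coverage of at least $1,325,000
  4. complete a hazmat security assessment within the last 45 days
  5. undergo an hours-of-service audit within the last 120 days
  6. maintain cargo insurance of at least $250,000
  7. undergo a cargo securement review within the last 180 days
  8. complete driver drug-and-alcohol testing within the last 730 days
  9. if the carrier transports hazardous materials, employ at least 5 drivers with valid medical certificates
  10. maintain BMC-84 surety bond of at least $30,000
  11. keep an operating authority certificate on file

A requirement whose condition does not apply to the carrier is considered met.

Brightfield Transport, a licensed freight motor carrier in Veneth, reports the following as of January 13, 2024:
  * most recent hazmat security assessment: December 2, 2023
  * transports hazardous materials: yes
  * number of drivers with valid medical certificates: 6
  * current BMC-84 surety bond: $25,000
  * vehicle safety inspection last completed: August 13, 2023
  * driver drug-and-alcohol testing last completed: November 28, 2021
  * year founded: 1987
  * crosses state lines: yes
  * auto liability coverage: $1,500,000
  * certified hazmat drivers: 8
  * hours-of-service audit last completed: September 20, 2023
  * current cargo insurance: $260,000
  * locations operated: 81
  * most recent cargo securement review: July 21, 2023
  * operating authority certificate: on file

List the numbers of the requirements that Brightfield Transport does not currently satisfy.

2, 8, 10

1. certified hazmat drivers 8 ≥ 4 → met
2. condition 'crosses state lines' holds; vehicle safety inspection 153 days ago vs limit 120 → not met
3. auto liability coverage $1,500,000 ≥ $1,325,000 → met
4. hazmat security assessment 42 days ago vs limit 45 → met
5. hours-of-service audit 115 days ago vs limit 120 → met
6. cargo insurance $260,000 ≥ $250,000 → met
7. cargo securement review 176 days ago vs limit 180 → met
8. driver drug-and-alcohol testing 776 days ago vs limit 730 → not met
9. condition 'transports hazardous materials' holds; drivers with valid medical certificates 6 ≥ 5 → met
10. BMC-84 surety bond $25,000 < $30,000 → not met
11. operating authority certificate present → met
Not met: 2, 8, 10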